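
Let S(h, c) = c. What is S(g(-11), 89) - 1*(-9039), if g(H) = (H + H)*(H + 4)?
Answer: 9128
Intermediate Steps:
g(H) = 2*H*(4 + H) (g(H) = (2*H)*(4 + H) = 2*H*(4 + H))
S(g(-11), 89) - 1*(-9039) = 89 - 1*(-9039) = 89 + 9039 = 9128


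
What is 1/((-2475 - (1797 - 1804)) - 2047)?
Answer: -1/4515 ≈ -0.00022148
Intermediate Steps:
1/((-2475 - (1797 - 1804)) - 2047) = 1/((-2475 - 1*(-7)) - 2047) = 1/((-2475 + 7) - 2047) = 1/(-2468 - 2047) = 1/(-4515) = -1/4515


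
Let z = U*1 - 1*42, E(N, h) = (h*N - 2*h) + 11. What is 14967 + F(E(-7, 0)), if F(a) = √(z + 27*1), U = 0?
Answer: 14967 + I*√15 ≈ 14967.0 + 3.873*I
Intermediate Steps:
E(N, h) = 11 - 2*h + N*h (E(N, h) = (N*h - 2*h) + 11 = (-2*h + N*h) + 11 = 11 - 2*h + N*h)
z = -42 (z = 0*1 - 1*42 = 0 - 42 = -42)
F(a) = I*√15 (F(a) = √(-42 + 27*1) = √(-42 + 27) = √(-15) = I*√15)
14967 + F(E(-7, 0)) = 14967 + I*√15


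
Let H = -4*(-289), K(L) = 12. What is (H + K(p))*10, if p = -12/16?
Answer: 11680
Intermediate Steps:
p = -¾ (p = -12*1/16 = -¾ ≈ -0.75000)
H = 1156
(H + K(p))*10 = (1156 + 12)*10 = 1168*10 = 11680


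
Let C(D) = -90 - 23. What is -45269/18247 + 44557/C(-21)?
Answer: -818146976/2061911 ≈ -396.79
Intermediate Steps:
C(D) = -113
-45269/18247 + 44557/C(-21) = -45269/18247 + 44557/(-113) = -45269*1/18247 + 44557*(-1/113) = -45269/18247 - 44557/113 = -818146976/2061911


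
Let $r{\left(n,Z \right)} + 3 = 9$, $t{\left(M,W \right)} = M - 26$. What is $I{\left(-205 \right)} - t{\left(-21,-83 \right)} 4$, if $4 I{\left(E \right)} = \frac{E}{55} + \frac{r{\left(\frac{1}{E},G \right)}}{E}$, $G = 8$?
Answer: $\frac{1687289}{9020} \approx 187.06$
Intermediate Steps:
$t{\left(M,W \right)} = -26 + M$ ($t{\left(M,W \right)} = M - 26 = -26 + M$)
$r{\left(n,Z \right)} = 6$ ($r{\left(n,Z \right)} = -3 + 9 = 6$)
$I{\left(E \right)} = \frac{E}{220} + \frac{3}{2 E}$ ($I{\left(E \right)} = \frac{\frac{E}{55} + \frac{6}{E}}{4} = \frac{\frac{6}{E} + \frac{E}{55}}{4} = \frac{E}{220} + \frac{3}{2 E}$)
$I{\left(-205 \right)} - t{\left(-21,-83 \right)} 4 = \frac{330 + \left(-205\right)^{2}}{220 \left(-205\right)} - \left(-26 - 21\right) 4 = \frac{1}{220} \left(- \frac{1}{205}\right) \left(330 + 42025\right) - \left(-47\right) 4 = \frac{1}{220} \left(- \frac{1}{205}\right) 42355 - -188 = - \frac{8471}{9020} + 188 = \frac{1687289}{9020}$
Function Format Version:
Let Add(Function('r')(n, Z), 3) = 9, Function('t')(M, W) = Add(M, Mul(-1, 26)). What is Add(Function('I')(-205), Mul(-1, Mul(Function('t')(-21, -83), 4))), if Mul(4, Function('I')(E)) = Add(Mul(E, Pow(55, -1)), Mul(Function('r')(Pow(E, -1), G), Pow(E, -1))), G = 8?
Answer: Rational(1687289, 9020) ≈ 187.06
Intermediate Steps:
Function('t')(M, W) = Add(-26, M) (Function('t')(M, W) = Add(M, -26) = Add(-26, M))
Function('r')(n, Z) = 6 (Function('r')(n, Z) = Add(-3, 9) = 6)
Function('I')(E) = Add(Mul(Rational(1, 220), E), Mul(Rational(3, 2), Pow(E, -1))) (Function('I')(E) = Mul(Rational(1, 4), Add(Mul(E, Pow(55, -1)), Mul(6, Pow(E, -1)))) = Mul(Rational(1, 4), Add(Mul(E, Rational(1, 55)), Mul(6, Pow(E, -1)))) = Mul(Rational(1, 4), Add(Mul(Rational(1, 55), E), Mul(6, Pow(E, -1)))) = Mul(Rational(1, 4), Add(Mul(6, Pow(E, -1)), Mul(Rational(1, 55), E))) = Add(Mul(Rational(1, 220), E), Mul(Rational(3, 2), Pow(E, -1))))
Add(Function('I')(-205), Mul(-1, Mul(Function('t')(-21, -83), 4))) = Add(Mul(Rational(1, 220), Pow(-205, -1), Add(330, Pow(-205, 2))), Mul(-1, Mul(Add(-26, -21), 4))) = Add(Mul(Rational(1, 220), Rational(-1, 205), Add(330, 42025)), Mul(-1, Mul(-47, 4))) = Add(Mul(Rational(1, 220), Rational(-1, 205), 42355), Mul(-1, -188)) = Add(Rational(-8471, 9020), 188) = Rational(1687289, 9020)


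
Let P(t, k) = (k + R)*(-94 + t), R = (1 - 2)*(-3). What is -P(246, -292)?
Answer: 43928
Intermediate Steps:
R = 3 (R = -1*(-3) = 3)
P(t, k) = (-94 + t)*(3 + k) (P(t, k) = (k + 3)*(-94 + t) = (3 + k)*(-94 + t) = (-94 + t)*(3 + k))
-P(246, -292) = -(-282 - 94*(-292) + 3*246 - 292*246) = -(-282 + 27448 + 738 - 71832) = -1*(-43928) = 43928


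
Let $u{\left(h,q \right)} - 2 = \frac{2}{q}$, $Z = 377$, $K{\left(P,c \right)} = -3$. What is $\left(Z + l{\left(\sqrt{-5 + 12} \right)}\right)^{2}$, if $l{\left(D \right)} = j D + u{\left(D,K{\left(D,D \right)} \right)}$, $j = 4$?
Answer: $\frac{1289233}{9} + \frac{9080 \sqrt{7}}{3} \approx 1.5126 \cdot 10^{5}$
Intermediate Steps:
$u{\left(h,q \right)} = 2 + \frac{2}{q}$
$l{\left(D \right)} = \frac{4}{3} + 4 D$ ($l{\left(D \right)} = 4 D + \left(2 + \frac{2}{-3}\right) = 4 D + \left(2 + 2 \left(- \frac{1}{3}\right)\right) = 4 D + \left(2 - \frac{2}{3}\right) = 4 D + \frac{4}{3} = \frac{4}{3} + 4 D$)
$\left(Z + l{\left(\sqrt{-5 + 12} \right)}\right)^{2} = \left(377 + \left(\frac{4}{3} + 4 \sqrt{-5 + 12}\right)\right)^{2} = \left(377 + \left(\frac{4}{3} + 4 \sqrt{7}\right)\right)^{2} = \left(\frac{1135}{3} + 4 \sqrt{7}\right)^{2}$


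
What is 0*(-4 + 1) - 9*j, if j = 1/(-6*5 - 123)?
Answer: 1/17 ≈ 0.058824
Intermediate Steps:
j = -1/153 (j = 1/(-30 - 123) = 1/(-153) = -1/153 ≈ -0.0065359)
0*(-4 + 1) - 9*j = 0*(-4 + 1) - 9*(-1/153) = 0*(-3) + 1/17 = 0 + 1/17 = 1/17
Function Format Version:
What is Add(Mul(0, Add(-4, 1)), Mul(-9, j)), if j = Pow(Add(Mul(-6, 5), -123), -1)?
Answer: Rational(1, 17) ≈ 0.058824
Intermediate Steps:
j = Rational(-1, 153) (j = Pow(Add(-30, -123), -1) = Pow(-153, -1) = Rational(-1, 153) ≈ -0.0065359)
Add(Mul(0, Add(-4, 1)), Mul(-9, j)) = Add(Mul(0, Add(-4, 1)), Mul(-9, Rational(-1, 153))) = Add(Mul(0, -3), Rational(1, 17)) = Add(0, Rational(1, 17)) = Rational(1, 17)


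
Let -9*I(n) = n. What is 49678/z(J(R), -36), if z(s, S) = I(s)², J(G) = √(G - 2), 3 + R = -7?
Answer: -670653/2 ≈ -3.3533e+5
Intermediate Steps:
R = -10 (R = -3 - 7 = -10)
I(n) = -n/9
J(G) = √(-2 + G)
z(s, S) = s²/81 (z(s, S) = (-s/9)² = s²/81)
49678/z(J(R), -36) = 49678/(((√(-2 - 10))²/81)) = 49678/(((√(-12))²/81)) = 49678/(((2*I*√3)²/81)) = 49678/(((1/81)*(-12))) = 49678/(-4/27) = 49678*(-27/4) = -670653/2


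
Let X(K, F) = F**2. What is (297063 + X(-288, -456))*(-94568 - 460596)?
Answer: -280357264836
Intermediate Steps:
(297063 + X(-288, -456))*(-94568 - 460596) = (297063 + (-456)**2)*(-94568 - 460596) = (297063 + 207936)*(-555164) = 504999*(-555164) = -280357264836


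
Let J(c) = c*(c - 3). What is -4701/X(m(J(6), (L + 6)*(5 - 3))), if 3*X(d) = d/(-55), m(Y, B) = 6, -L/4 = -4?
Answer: 258555/2 ≈ 1.2928e+5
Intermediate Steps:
L = 16 (L = -4*(-4) = 16)
J(c) = c*(-3 + c)
X(d) = -d/165 (X(d) = (d/(-55))/3 = (d*(-1/55))/3 = (-d/55)/3 = -d/165)
-4701/X(m(J(6), (L + 6)*(5 - 3))) = -4701/((-1/165*6)) = -4701/(-2/55) = -4701*(-55/2) = 258555/2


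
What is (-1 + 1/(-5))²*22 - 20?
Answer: 292/25 ≈ 11.680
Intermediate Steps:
(-1 + 1/(-5))²*22 - 20 = (-1 + 1*(-⅕))²*22 - 20 = (-1 - ⅕)²*22 - 20 = (-6/5)²*22 - 20 = (36/25)*22 - 20 = 792/25 - 20 = 292/25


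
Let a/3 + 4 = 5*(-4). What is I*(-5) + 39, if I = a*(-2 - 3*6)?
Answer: -7161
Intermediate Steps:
a = -72 (a = -12 + 3*(5*(-4)) = -12 + 3*(-20) = -12 - 60 = -72)
I = 1440 (I = -72*(-2 - 3*6) = -72*(-2 - 18) = -72*(-20) = 1440)
I*(-5) + 39 = 1440*(-5) + 39 = -7200 + 39 = -7161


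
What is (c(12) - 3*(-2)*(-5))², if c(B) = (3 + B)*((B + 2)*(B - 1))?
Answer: 5198400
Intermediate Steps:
c(B) = (-1 + B)*(2 + B)*(3 + B) (c(B) = (3 + B)*((2 + B)*(-1 + B)) = (3 + B)*((-1 + B)*(2 + B)) = (-1 + B)*(2 + B)*(3 + B))
(c(12) - 3*(-2)*(-5))² = ((-6 + 12 + 12³ + 4*12²) - 3*(-2)*(-5))² = ((-6 + 12 + 1728 + 4*144) + 6*(-5))² = ((-6 + 12 + 1728 + 576) - 30)² = (2310 - 30)² = 2280² = 5198400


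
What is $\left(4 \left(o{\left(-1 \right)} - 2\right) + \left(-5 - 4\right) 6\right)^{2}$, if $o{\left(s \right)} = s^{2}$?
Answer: $3364$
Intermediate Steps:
$\left(4 \left(o{\left(-1 \right)} - 2\right) + \left(-5 - 4\right) 6\right)^{2} = \left(4 \left(\left(-1\right)^{2} - 2\right) + \left(-5 - 4\right) 6\right)^{2} = \left(4 \left(1 - 2\right) - 54\right)^{2} = \left(4 \left(-1\right) - 54\right)^{2} = \left(-4 - 54\right)^{2} = \left(-58\right)^{2} = 3364$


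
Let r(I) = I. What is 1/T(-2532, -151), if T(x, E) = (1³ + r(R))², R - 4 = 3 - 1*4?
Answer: 1/16 ≈ 0.062500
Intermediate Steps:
R = 3 (R = 4 + (3 - 1*4) = 4 + (3 - 4) = 4 - 1 = 3)
T(x, E) = 16 (T(x, E) = (1³ + 3)² = (1 + 3)² = 4² = 16)
1/T(-2532, -151) = 1/16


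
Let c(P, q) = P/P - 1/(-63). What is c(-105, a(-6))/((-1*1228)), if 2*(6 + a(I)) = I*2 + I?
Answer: -16/19341 ≈ -0.00082726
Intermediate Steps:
a(I) = -6 + 3*I/2 (a(I) = -6 + (I*2 + I)/2 = -6 + (2*I + I)/2 = -6 + (3*I)/2 = -6 + 3*I/2)
c(P, q) = 64/63 (c(P, q) = 1 - 1*(-1/63) = 1 + 1/63 = 64/63)
c(-105, a(-6))/((-1*1228)) = 64/(63*((-1*1228))) = (64/63)/(-1228) = (64/63)*(-1/1228) = -16/19341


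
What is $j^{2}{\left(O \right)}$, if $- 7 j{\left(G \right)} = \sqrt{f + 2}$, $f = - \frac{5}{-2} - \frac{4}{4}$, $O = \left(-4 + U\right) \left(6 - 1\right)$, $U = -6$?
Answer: $\frac{1}{14} \approx 0.071429$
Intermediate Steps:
$O = -50$ ($O = \left(-4 - 6\right) \left(6 - 1\right) = \left(-10\right) 5 = -50$)
$f = \frac{3}{2}$ ($f = \left(-5\right) \left(- \frac{1}{2}\right) - 1 = \frac{5}{2} - 1 = \frac{3}{2} \approx 1.5$)
$j{\left(G \right)} = - \frac{\sqrt{14}}{14}$ ($j{\left(G \right)} = - \frac{\sqrt{\frac{3}{2} + 2}}{7} = - \frac{\sqrt{\frac{7}{2}}}{7} = - \frac{\frac{1}{2} \sqrt{14}}{7} = - \frac{\sqrt{14}}{14}$)
$j^{2}{\left(O \right)} = \left(- \frac{\sqrt{14}}{14}\right)^{2} = \frac{1}{14}$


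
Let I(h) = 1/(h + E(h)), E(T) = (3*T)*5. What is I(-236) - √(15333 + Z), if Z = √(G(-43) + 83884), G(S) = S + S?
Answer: -1/3776 - √(15333 + √83798) ≈ -124.99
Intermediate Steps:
E(T) = 15*T
G(S) = 2*S
Z = √83798 (Z = √(2*(-43) + 83884) = √(-86 + 83884) = √83798 ≈ 289.48)
I(h) = 1/(16*h) (I(h) = 1/(h + 15*h) = 1/(16*h))
I(-236) - √(15333 + Z) = (1/16)/(-236) - √(15333 + √83798) = (1/16)*(-1/236) - √(15333 + √83798) = -1/3776 - √(15333 + √83798)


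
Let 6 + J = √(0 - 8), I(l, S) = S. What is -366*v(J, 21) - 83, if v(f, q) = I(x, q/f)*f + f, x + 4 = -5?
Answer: -5573 - 732*I*√2 ≈ -5573.0 - 1035.2*I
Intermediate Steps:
x = -9 (x = -4 - 5 = -9)
J = -6 + 2*I*√2 (J = -6 + √(0 - 8) = -6 + √(-8) = -6 + 2*I*√2 ≈ -6.0 + 2.8284*I)
v(f, q) = f + q (v(f, q) = (q/f)*f + f = q + f = f + q)
-366*v(J, 21) - 83 = -366*((-6 + 2*I*√2) + 21) - 83 = -366*(15 + 2*I*√2) - 83 = (-5490 - 732*I*√2) - 83 = -5573 - 732*I*√2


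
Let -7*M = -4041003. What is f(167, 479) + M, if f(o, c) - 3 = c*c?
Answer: 5647111/7 ≈ 8.0673e+5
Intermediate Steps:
M = 4041003/7 (M = -⅐*(-4041003) = 4041003/7 ≈ 5.7729e+5)
f(o, c) = 3 + c² (f(o, c) = 3 + c*c = 3 + c²)
f(167, 479) + M = (3 + 479²) + 4041003/7 = (3 + 229441) + 4041003/7 = 229444 + 4041003/7 = 5647111/7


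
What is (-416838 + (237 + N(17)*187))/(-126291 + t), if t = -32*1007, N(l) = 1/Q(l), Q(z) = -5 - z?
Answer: 833219/317030 ≈ 2.6282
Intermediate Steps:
N(l) = 1/(-5 - l)
t = -32224
(-416838 + (237 + N(17)*187))/(-126291 + t) = (-416838 + (237 - 1/(5 + 17)*187))/(-126291 - 32224) = (-416838 + (237 - 1/22*187))/(-158515) = (-416838 + (237 - 1*1/22*187))*(-1/158515) = (-416838 + (237 - 1/22*187))*(-1/158515) = (-416838 + (237 - 17/2))*(-1/158515) = (-416838 + 457/2)*(-1/158515) = -833219/2*(-1/158515) = 833219/317030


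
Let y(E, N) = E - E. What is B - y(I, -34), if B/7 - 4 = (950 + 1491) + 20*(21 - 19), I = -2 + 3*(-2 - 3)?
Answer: 17395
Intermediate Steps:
I = -17 (I = -2 + 3*(-5) = -2 - 15 = -17)
y(E, N) = 0
B = 17395 (B = 28 + 7*((950 + 1491) + 20*(21 - 19)) = 28 + 7*(2441 + 20*2) = 28 + 7*(2441 + 40) = 28 + 7*2481 = 28 + 17367 = 17395)
B - y(I, -34) = 17395 - 1*0 = 17395 + 0 = 17395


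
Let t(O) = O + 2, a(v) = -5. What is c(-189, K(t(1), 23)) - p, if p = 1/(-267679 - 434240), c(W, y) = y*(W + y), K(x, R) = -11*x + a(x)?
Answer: 6054753295/701919 ≈ 8626.0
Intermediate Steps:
t(O) = 2 + O
K(x, R) = -5 - 11*x (K(x, R) = -11*x - 5 = -5 - 11*x)
p = -1/701919 (p = 1/(-701919) = -1/701919 ≈ -1.4247e-6)
c(-189, K(t(1), 23)) - p = (-5 - 11*(2 + 1))*(-189 + (-5 - 11*(2 + 1))) - 1*(-1/701919) = (-5 - 11*3)*(-189 + (-5 - 11*3)) + 1/701919 = (-5 - 33)*(-189 + (-5 - 33)) + 1/701919 = -38*(-189 - 38) + 1/701919 = -38*(-227) + 1/701919 = 8626 + 1/701919 = 6054753295/701919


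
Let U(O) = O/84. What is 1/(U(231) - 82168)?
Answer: -4/328661 ≈ -1.2171e-5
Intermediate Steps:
U(O) = O/84 (U(O) = O*(1/84) = O/84)
1/(U(231) - 82168) = 1/((1/84)*231 - 82168) = 1/(11/4 - 82168) = 1/(-328661/4) = -4/328661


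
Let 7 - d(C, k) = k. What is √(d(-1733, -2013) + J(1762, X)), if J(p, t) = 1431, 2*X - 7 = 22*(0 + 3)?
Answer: √3451 ≈ 58.745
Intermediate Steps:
X = 73/2 (X = 7/2 + (22*(0 + 3))/2 = 7/2 + (22*3)/2 = 7/2 + (½)*66 = 7/2 + 33 = 73/2 ≈ 36.500)
d(C, k) = 7 - k
√(d(-1733, -2013) + J(1762, X)) = √((7 - 1*(-2013)) + 1431) = √((7 + 2013) + 1431) = √(2020 + 1431) = √3451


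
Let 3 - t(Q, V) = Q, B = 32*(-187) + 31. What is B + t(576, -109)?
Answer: -6526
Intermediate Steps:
B = -5953 (B = -5984 + 31 = -5953)
t(Q, V) = 3 - Q
B + t(576, -109) = -5953 + (3 - 1*576) = -5953 + (3 - 576) = -5953 - 573 = -6526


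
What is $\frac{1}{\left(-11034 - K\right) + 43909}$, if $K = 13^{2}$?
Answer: $\frac{1}{32706} \approx 3.0575 \cdot 10^{-5}$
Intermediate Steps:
$K = 169$
$\frac{1}{\left(-11034 - K\right) + 43909} = \frac{1}{\left(-11034 - 169\right) + 43909} = \frac{1}{-11203 + 43909} = \frac{1}{32706}$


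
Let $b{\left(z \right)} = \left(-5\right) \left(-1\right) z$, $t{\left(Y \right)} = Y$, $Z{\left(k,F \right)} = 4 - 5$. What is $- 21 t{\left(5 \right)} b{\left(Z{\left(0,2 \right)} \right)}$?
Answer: $525$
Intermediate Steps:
$Z{\left(k,F \right)} = -1$
$b{\left(z \right)} = 5 z$
$- 21 t{\left(5 \right)} b{\left(Z{\left(0,2 \right)} \right)} = \left(-21\right) 5 \cdot 5 \left(-1\right) = \left(-105\right) \left(-5\right) = 525$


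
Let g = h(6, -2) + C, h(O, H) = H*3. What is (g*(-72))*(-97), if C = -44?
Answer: -349200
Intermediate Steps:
h(O, H) = 3*H
g = -50 (g = 3*(-2) - 44 = -6 - 44 = -50)
(g*(-72))*(-97) = -50*(-72)*(-97) = 3600*(-97) = -349200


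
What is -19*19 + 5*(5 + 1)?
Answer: -331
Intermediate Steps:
-19*19 + 5*(5 + 1) = -361 + 5*6 = -361 + 30 = -331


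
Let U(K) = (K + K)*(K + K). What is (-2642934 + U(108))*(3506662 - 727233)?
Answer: -7216170365262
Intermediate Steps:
U(K) = 4*K² (U(K) = (2*K)*(2*K) = 4*K²)
(-2642934 + U(108))*(3506662 - 727233) = (-2642934 + 4*108²)*(3506662 - 727233) = (-2642934 + 4*11664)*2779429 = (-2642934 + 46656)*2779429 = -2596278*2779429 = -7216170365262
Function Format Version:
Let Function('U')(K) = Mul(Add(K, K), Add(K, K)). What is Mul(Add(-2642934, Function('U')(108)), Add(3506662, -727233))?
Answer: -7216170365262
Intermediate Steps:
Function('U')(K) = Mul(4, Pow(K, 2)) (Function('U')(K) = Mul(Mul(2, K), Mul(2, K)) = Mul(4, Pow(K, 2)))
Mul(Add(-2642934, Function('U')(108)), Add(3506662, -727233)) = Mul(Add(-2642934, Mul(4, Pow(108, 2))), Add(3506662, -727233)) = Mul(Add(-2642934, Mul(4, 11664)), 2779429) = Mul(Add(-2642934, 46656), 2779429) = Mul(-2596278, 2779429) = -7216170365262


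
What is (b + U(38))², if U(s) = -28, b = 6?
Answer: 484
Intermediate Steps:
(b + U(38))² = (6 - 28)² = (-22)² = 484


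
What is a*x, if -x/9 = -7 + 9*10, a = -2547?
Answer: 1902609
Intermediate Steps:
x = -747 (x = -9*(-7 + 9*10) = -9*(-7 + 90) = -9*83 = -747)
a*x = -2547*(-747) = 1902609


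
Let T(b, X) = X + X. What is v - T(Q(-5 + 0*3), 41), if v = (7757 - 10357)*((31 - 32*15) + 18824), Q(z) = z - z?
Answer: -47775082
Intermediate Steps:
Q(z) = 0
T(b, X) = 2*X
v = -47775000 (v = -2600*((31 - 480) + 18824) = -2600*(-449 + 18824) = -2600*18375 = -47775000)
v - T(Q(-5 + 0*3), 41) = -47775000 - 2*41 = -47775000 - 1*82 = -47775000 - 82 = -47775082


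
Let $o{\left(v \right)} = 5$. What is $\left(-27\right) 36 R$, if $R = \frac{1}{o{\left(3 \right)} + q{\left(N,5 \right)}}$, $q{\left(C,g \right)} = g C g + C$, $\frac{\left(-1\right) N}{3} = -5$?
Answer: $- \frac{972}{395} \approx -2.4608$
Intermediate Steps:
$N = 15$ ($N = \left(-3\right) \left(-5\right) = 15$)
$q{\left(C,g \right)} = C + C g^{2}$ ($q{\left(C,g \right)} = C g g + C = C g^{2} + C = C + C g^{2}$)
$R = \frac{1}{395}$ ($R = \frac{1}{5 + 15 \left(1 + 5^{2}\right)} = \frac{1}{5 + 15 \left(1 + 25\right)} = \frac{1}{5 + 15 \cdot 26} = \frac{1}{5 + 390} = \frac{1}{395} \approx 0.0025316$)
$\left(-27\right) 36 R = \left(-27\right) 36 \cdot \frac{1}{395} = \left(-972\right) \frac{1}{395} = - \frac{972}{395}$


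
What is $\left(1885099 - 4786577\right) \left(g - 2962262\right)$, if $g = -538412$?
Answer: $10157128596172$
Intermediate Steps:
$\left(1885099 - 4786577\right) \left(g - 2962262\right) = \left(1885099 - 4786577\right) \left(-538412 - 2962262\right) = \left(-2901478\right) \left(-3500674\right) = 10157128596172$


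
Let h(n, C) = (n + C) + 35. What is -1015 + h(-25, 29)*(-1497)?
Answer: -59398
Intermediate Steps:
h(n, C) = 35 + C + n (h(n, C) = (C + n) + 35 = 35 + C + n)
-1015 + h(-25, 29)*(-1497) = -1015 + (35 + 29 - 25)*(-1497) = -1015 + 39*(-1497) = -1015 - 58383 = -59398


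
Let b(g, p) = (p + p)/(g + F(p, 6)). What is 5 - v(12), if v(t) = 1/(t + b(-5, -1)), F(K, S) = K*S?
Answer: 659/134 ≈ 4.9179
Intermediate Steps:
b(g, p) = 2*p/(g + 6*p) (b(g, p) = (p + p)/(g + p*6) = (2*p)/(g + 6*p) = 2*p/(g + 6*p))
v(t) = 1/(2/11 + t) (v(t) = 1/(t + 2*(-1)/(-5 + 6*(-1))) = 1/(t + 2*(-1)/(-5 - 6)) = 1/(t + 2*(-1)/(-11)) = 1/(t + 2*(-1)*(-1/11)) = 1/(t + 2/11) = 1/(2/11 + t))
5 - v(12) = 5 - 11/(2 + 11*12) = 5 - 11/(2 + 132) = 5 - 11/134 = 659/134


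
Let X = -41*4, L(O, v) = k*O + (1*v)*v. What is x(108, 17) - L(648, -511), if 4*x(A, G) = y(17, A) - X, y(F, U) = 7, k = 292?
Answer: -1801177/4 ≈ -4.5029e+5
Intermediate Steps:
L(O, v) = v² + 292*O (L(O, v) = 292*O + (1*v)*v = 292*O + v*v = 292*O + v² = v² + 292*O)
X = -164
x(A, G) = 171/4 (x(A, G) = (7 - 1*(-164))/4 = (7 + 164)/4 = (¼)*171 = 171/4)
x(108, 17) - L(648, -511) = 171/4 - ((-511)² + 292*648) = 171/4 - (261121 + 189216) = 171/4 - 1*450337 = 171/4 - 450337 = -1801177/4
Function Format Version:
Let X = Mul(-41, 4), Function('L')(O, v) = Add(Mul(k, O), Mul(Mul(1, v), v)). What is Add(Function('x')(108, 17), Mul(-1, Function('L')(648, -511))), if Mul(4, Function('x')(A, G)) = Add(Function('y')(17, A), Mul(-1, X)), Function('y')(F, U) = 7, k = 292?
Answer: Rational(-1801177, 4) ≈ -4.5029e+5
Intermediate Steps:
Function('L')(O, v) = Add(Pow(v, 2), Mul(292, O)) (Function('L')(O, v) = Add(Mul(292, O), Mul(Mul(1, v), v)) = Add(Mul(292, O), Mul(v, v)) = Add(Mul(292, O), Pow(v, 2)) = Add(Pow(v, 2), Mul(292, O)))
X = -164
Function('x')(A, G) = Rational(171, 4) (Function('x')(A, G) = Mul(Rational(1, 4), Add(7, Mul(-1, -164))) = Mul(Rational(1, 4), Add(7, 164)) = Mul(Rational(1, 4), 171) = Rational(171, 4))
Add(Function('x')(108, 17), Mul(-1, Function('L')(648, -511))) = Add(Rational(171, 4), Mul(-1, Add(Pow(-511, 2), Mul(292, 648)))) = Add(Rational(171, 4), Mul(-1, Add(261121, 189216))) = Add(Rational(171, 4), Mul(-1, 450337)) = Add(Rational(171, 4), -450337) = Rational(-1801177, 4)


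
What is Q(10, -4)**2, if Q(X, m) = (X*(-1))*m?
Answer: 1600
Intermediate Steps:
Q(X, m) = -X*m (Q(X, m) = (-X)*m = -X*m)
Q(10, -4)**2 = (-1*10*(-4))**2 = 40**2 = 1600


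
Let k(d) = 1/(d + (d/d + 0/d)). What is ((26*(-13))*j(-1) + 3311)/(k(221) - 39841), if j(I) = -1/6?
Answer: -747548/8844701 ≈ -0.084519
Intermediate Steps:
j(I) = -⅙ (j(I) = -1*⅙ = -⅙)
k(d) = 1/(1 + d) (k(d) = 1/(d + (1 + 0)) = 1/(d + 1) = 1/(1 + d))
((26*(-13))*j(-1) + 3311)/(k(221) - 39841) = ((26*(-13))*(-⅙) + 3311)/(1/(1 + 221) - 39841) = (-338*(-⅙) + 3311)/(1/222 - 39841) = (169/3 + 3311)/(1/222 - 39841) = 10102/(3*(-8844701/222)) = (10102/3)*(-222/8844701) = -747548/8844701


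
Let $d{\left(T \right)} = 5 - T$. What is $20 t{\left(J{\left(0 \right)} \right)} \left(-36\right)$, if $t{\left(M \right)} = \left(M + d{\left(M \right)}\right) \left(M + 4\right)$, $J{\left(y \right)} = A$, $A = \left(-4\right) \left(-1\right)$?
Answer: $-28800$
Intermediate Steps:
$A = 4$
$J{\left(y \right)} = 4$
$t{\left(M \right)} = 20 + 5 M$ ($t{\left(M \right)} = \left(M - \left(-5 + M\right)\right) \left(M + 4\right) = 5 \left(4 + M\right) = 20 + 5 M$)
$20 t{\left(J{\left(0 \right)} \right)} \left(-36\right) = 20 \left(20 + 5 \cdot 4\right) \left(-36\right) = 20 \left(20 + 20\right) \left(-36\right) = 20 \cdot 40 \left(-36\right) = 800 \left(-36\right) = -28800$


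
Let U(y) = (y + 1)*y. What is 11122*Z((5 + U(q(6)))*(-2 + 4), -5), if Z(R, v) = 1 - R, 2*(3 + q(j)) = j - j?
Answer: -233562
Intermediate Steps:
q(j) = -3 (q(j) = -3 + (j - j)/2 = -3 + (½)*0 = -3 + 0 = -3)
U(y) = y*(1 + y) (U(y) = (1 + y)*y = y*(1 + y))
11122*Z((5 + U(q(6)))*(-2 + 4), -5) = 11122*(1 - (5 - 3*(1 - 3))*(-2 + 4)) = 11122*(1 - (5 - 3*(-2))*2) = 11122*(1 - (5 + 6)*2) = 11122*(1 - 11*2) = 11122*(1 - 1*22) = 11122*(1 - 22) = 11122*(-21) = -233562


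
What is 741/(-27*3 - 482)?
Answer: -741/563 ≈ -1.3162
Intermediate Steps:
741/(-27*3 - 482) = 741/(-81 - 482) = 741/(-563) = 741*(-1/563) = -741/563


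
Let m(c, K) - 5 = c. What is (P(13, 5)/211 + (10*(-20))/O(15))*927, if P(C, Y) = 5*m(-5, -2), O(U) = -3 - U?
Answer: 10300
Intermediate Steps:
m(c, K) = 5 + c
P(C, Y) = 0 (P(C, Y) = 5*(5 - 5) = 5*0 = 0)
(P(13, 5)/211 + (10*(-20))/O(15))*927 = (0/211 + (10*(-20))/(-3 - 1*15))*927 = (0*(1/211) - 200/(-3 - 15))*927 = (0 - 200/(-18))*927 = (0 - 200*(-1/18))*927 = (0 + 100/9)*927 = (100/9)*927 = 10300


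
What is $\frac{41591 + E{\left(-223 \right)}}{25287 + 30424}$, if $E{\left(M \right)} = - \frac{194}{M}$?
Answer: $\frac{9274987}{12423553} \approx 0.74656$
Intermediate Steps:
$\frac{41591 + E{\left(-223 \right)}}{25287 + 30424} = \frac{41591 - \frac{194}{-223}}{25287 + 30424} = \frac{41591 - - \frac{194}{223}}{55711} = \left(41591 + \frac{194}{223}\right) \frac{1}{55711} = \frac{9274987}{223} \cdot \frac{1}{55711} = \frac{9274987}{12423553}$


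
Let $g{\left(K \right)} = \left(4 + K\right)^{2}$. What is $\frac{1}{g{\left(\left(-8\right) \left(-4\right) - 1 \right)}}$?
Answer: $\frac{1}{1225} \approx 0.00081633$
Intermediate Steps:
$\frac{1}{g{\left(\left(-8\right) \left(-4\right) - 1 \right)}} = \frac{1}{\left(4 - -31\right)^{2}} = \frac{1}{\left(4 + \left(32 - 1\right)\right)^{2}} = \frac{1}{\left(4 + 31\right)^{2}} = \frac{1}{35^{2}} = \frac{1}{1225}$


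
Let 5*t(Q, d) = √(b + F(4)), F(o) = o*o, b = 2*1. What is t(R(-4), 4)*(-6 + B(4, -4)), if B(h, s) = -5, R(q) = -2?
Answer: -33*√2/5 ≈ -9.3338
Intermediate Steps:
b = 2
F(o) = o²
t(Q, d) = 3*√2/5 (t(Q, d) = √(2 + 4²)/5 = √(2 + 16)/5 = √18/5 = (3*√2)/5 = 3*√2/5)
t(R(-4), 4)*(-6 + B(4, -4)) = (3*√2/5)*(-6 - 5) = (3*√2/5)*(-11) = -33*√2/5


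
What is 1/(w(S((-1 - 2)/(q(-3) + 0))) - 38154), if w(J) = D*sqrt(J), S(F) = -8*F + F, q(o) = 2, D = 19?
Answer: -25436/970482617 - 19*sqrt(42)/2911447851 ≈ -2.6252e-5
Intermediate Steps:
S(F) = -7*F
w(J) = 19*sqrt(J)
1/(w(S((-1 - 2)/(q(-3) + 0))) - 38154) = 1/(19*sqrt(-7*(-1 - 2)/(2 + 0)) - 38154) = 1/(19*sqrt(-(-21)/2) - 38154) = 1/(19*sqrt(-7*(-3/2)) - 38154) = 1/(19*sqrt(21/2) - 38154) = 1/(19*(sqrt(42)/2) - 38154) = 1/(19*sqrt(42)/2 - 38154) = 1/(-38154 + 19*sqrt(42)/2)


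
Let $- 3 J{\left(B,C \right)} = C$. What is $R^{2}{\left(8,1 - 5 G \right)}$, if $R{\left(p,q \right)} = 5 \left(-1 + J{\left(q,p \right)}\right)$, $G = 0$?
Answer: $\frac{3025}{9} \approx 336.11$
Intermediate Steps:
$J{\left(B,C \right)} = - \frac{C}{3}$
$R{\left(p,q \right)} = -5 - \frac{5 p}{3}$ ($R{\left(p,q \right)} = 5 \left(-1 - \frac{p}{3}\right) = -5 - \frac{5 p}{3}$)
$R^{2}{\left(8,1 - 5 G \right)} = \left(-5 - \frac{40}{3}\right)^{2} = \left(- \frac{55}{3}\right)^{2} = \frac{3025}{9}$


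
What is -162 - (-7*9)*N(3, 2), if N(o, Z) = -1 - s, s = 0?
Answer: -225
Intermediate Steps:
N(o, Z) = -1 (N(o, Z) = -1 - 1*0 = -1 + 0 = -1)
-162 - (-7*9)*N(3, 2) = -162 - (-7*9)*(-1) = -162 - (-63)*(-1) = -162 - 1*63 = -162 - 63 = -225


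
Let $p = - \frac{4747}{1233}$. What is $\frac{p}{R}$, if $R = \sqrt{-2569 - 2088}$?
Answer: $\frac{4747 i \sqrt{4657}}{5742081} \approx 0.056416 i$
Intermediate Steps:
$R = i \sqrt{4657}$ ($R = \sqrt{-4657} = i \sqrt{4657} \approx 68.242 i$)
$p = - \frac{4747}{1233}$ ($p = \left(-4747\right) \frac{1}{1233} = - \frac{4747}{1233} \approx -3.85$)
$\frac{p}{R} = - \frac{4747}{1233 i \sqrt{4657}} = - \frac{4747 \left(- \frac{i \sqrt{4657}}{4657}\right)}{1233} = \frac{4747 i \sqrt{4657}}{5742081}$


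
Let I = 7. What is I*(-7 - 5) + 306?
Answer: 222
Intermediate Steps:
I*(-7 - 5) + 306 = 7*(-7 - 5) + 306 = 7*(-12) + 306 = -84 + 306 = 222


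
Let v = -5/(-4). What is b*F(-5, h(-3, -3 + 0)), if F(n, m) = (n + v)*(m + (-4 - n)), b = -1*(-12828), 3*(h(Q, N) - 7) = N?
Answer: -336735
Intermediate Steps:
h(Q, N) = 7 + N/3
v = 5/4 (v = -5*(-¼) = 5/4 ≈ 1.2500)
b = 12828
F(n, m) = (5/4 + n)*(-4 + m - n) (F(n, m) = (n + 5/4)*(m + (-4 - n)) = (5/4 + n)*(-4 + m - n))
b*F(-5, h(-3, -3 + 0)) = 12828*(-5 - 1*(-5)² - 21/4*(-5) + 5*(7 + (-3 + 0)/3)/4 + (7 + (-3 + 0)/3)*(-5)) = 12828*(-5 - 1*25 + 105/4 + 5*(7 + (⅓)*(-3))/4 + (7 + (⅓)*(-3))*(-5)) = 12828*(-5 - 25 + 105/4 + 5*(7 - 1)/4 + (7 - 1)*(-5)) = 12828*(-5 - 25 + 105/4 + (5/4)*6 + 6*(-5)) = 12828*(-5 - 25 + 105/4 + 15/2 - 30) = 12828*(-105/4) = -336735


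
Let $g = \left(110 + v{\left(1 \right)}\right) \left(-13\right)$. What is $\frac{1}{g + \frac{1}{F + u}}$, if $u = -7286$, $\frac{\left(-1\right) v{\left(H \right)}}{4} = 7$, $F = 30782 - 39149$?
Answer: $- \frac{15653}{16686099} \approx -0.00093809$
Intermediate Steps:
$F = -8367$ ($F = 30782 - 39149 = -8367$)
$v{\left(H \right)} = -28$ ($v{\left(H \right)} = \left(-4\right) 7 = -28$)
$g = -1066$ ($g = \left(110 - 28\right) \left(-13\right) = 82 \left(-13\right) = -1066$)
$\frac{1}{g + \frac{1}{F + u}} = \frac{1}{-1066 + \frac{1}{-8367 - 7286}} = \frac{1}{-1066 + \frac{1}{-15653}} = \frac{1}{-1066 - \frac{1}{15653}} = \frac{1}{- \frac{16686099}{15653}} = - \frac{15653}{16686099}$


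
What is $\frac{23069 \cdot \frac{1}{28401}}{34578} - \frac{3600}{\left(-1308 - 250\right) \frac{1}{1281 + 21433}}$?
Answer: $\frac{57605884650583}{1097585046} \approx 52484.0$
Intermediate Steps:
$\frac{23069 \cdot \frac{1}{28401}}{34578} - \frac{3600}{\left(-1308 - 250\right) \frac{1}{1281 + 21433}} = 23069 \cdot \frac{1}{28401} \cdot \frac{1}{34578} - \frac{3600}{\left(-1558\right) \frac{1}{22714}} = \frac{23069}{28401} \cdot \frac{1}{34578} - \frac{3600}{\left(-1558\right) \frac{1}{22714}} = \frac{1357}{57767634} - \frac{3600}{- \frac{19}{277}} = \frac{1357}{57767634} - - \frac{997200}{19} = \frac{1357}{57767634} + \frac{997200}{19} = \frac{57605884650583}{1097585046}$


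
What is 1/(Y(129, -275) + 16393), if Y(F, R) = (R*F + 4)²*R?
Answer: -1/346002739882 ≈ -2.8901e-12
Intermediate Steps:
Y(F, R) = R*(4 + F*R)² (Y(F, R) = (F*R + 4)²*R = (4 + F*R)²*R = R*(4 + F*R)²)
1/(Y(129, -275) + 16393) = 1/(-275*(4 + 129*(-275))² + 16393) = 1/(-275*(4 - 35475)² + 16393) = 1/(-275*(-35471)² + 16393) = 1/(-275*1258191841 + 16393) = 1/(-346002756275 + 16393) = 1/(-346002739882) = -1/346002739882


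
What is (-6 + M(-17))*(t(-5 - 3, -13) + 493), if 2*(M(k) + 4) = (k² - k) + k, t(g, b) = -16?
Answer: 128313/2 ≈ 64157.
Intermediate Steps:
M(k) = -4 + k²/2 (M(k) = -4 + ((k² - k) + k)/2 = -4 + k²/2)
(-6 + M(-17))*(t(-5 - 3, -13) + 493) = (-6 + (-4 + (½)*(-17)²))*(-16 + 493) = (-6 + (-4 + (½)*289))*477 = (-6 + (-4 + 289/2))*477 = (-6 + 281/2)*477 = (269/2)*477 = 128313/2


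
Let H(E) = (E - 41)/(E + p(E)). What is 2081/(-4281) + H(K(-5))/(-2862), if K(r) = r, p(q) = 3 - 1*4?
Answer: -5988643/12252222 ≈ -0.48878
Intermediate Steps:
p(q) = -1 (p(q) = 3 - 4 = -1)
H(E) = (-41 + E)/(-1 + E) (H(E) = (E - 41)/(E - 1) = (-41 + E)/(-1 + E))
2081/(-4281) + H(K(-5))/(-2862) = 2081/(-4281) + ((-41 - 5)/(-1 - 5))/(-2862) = 2081*(-1/4281) + (-46/(-6))*(-1/2862) = -2081/4281 - 1/6*(-46)*(-1/2862) = -2081/4281 + (23/3)*(-1/2862) = -2081/4281 - 23/8586 = -5988643/12252222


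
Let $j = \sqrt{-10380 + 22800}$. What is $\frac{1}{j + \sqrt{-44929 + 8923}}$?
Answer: $\frac{1}{6 \sqrt{345} + i \sqrt{36006}} \approx 0.0023013 - 0.0039184 i$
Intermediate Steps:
$j = 6 \sqrt{345}$ ($j = \sqrt{12420} = 6 \sqrt{345} \approx 111.45$)
$\frac{1}{j + \sqrt{-44929 + 8923}} = \frac{1}{6 \sqrt{345} + \sqrt{-44929 + 8923}} = \frac{1}{6 \sqrt{345} + \sqrt{-36006}} = \frac{1}{6 \sqrt{345} + i \sqrt{36006}}$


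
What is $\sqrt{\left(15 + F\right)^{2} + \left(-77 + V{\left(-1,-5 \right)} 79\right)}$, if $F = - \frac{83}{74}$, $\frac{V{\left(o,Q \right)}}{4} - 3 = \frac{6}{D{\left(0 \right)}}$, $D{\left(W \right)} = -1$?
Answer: $\frac{i \sqrt{4558171}}{74} \approx 28.851 i$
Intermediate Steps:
$V{\left(o,Q \right)} = -12$ ($V{\left(o,Q \right)} = 12 + 4 \frac{6}{-1} = 12 + 4 \cdot 6 \left(-1\right) = 12 + 4 \left(-6\right) = 12 - 24 = -12$)
$F = - \frac{83}{74}$ ($F = \left(-83\right) \frac{1}{74} = - \frac{83}{74} \approx -1.1216$)
$\sqrt{\left(15 + F\right)^{2} + \left(-77 + V{\left(-1,-5 \right)} 79\right)} = \sqrt{\left(15 - \frac{83}{74}\right)^{2} - 1025} = \sqrt{\left(\frac{1027}{74}\right)^{2} - 1025} = \sqrt{\frac{1054729}{5476} - 1025} = \sqrt{- \frac{4558171}{5476}} = \frac{i \sqrt{4558171}}{74}$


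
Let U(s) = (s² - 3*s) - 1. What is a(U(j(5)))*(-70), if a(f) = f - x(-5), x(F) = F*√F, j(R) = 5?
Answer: -630 - 350*I*√5 ≈ -630.0 - 782.62*I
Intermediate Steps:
U(s) = -1 + s² - 3*s
x(F) = F^(3/2)
a(f) = f + 5*I*√5 (a(f) = f - (-5)^(3/2) = f - (-5)*I*√5 = f + 5*I*√5)
a(U(j(5)))*(-70) = ((-1 + 5² - 3*5) + 5*I*√5)*(-70) = ((-1 + 25 - 15) + 5*I*√5)*(-70) = (9 + 5*I*√5)*(-70) = -630 - 350*I*√5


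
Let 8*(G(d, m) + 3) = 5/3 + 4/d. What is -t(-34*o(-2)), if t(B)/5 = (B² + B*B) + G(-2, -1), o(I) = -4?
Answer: -4438675/24 ≈ -1.8494e+5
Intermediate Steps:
G(d, m) = -67/24 + 1/(2*d) (G(d, m) = -3 + (5/3 + 4/d)/8 = -3 + (5/24 + 1/(2*d)) = -67/24 + 1/(2*d))
t(B) = -365/24 + 10*B² (t(B) = 5*((B² + B*B) + (1/24)*(12 - 67*(-2))/(-2)) = 5*((B² + B²) + (1/24)*(-½)*(12 + 134)) = 5*(2*B² + (1/24)*(-½)*146) = 5*(2*B² - 73/24) = 5*(-73/24 + 2*B²) = -365/24 + 10*B²)
-t(-34*o(-2)) = -(-365/24 + 10*(-34*(-4))²) = -(-365/24 + 10*136²) = -(-365/24 + 10*18496) = -(-365/24 + 184960) = -1*4438675/24 = -4438675/24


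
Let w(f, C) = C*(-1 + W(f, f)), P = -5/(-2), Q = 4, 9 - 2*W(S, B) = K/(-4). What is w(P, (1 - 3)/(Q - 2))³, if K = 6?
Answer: -4913/64 ≈ -76.766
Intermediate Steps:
W(S, B) = 21/4 (W(S, B) = 9/2 - 3/(-4) = 9/2 - 3*(-1)/4 = 9/2 - ½*(-3/2) = 9/2 + ¾ = 21/4)
P = 5/2 (P = -5*(-½) = 5/2 ≈ 2.5000)
w(f, C) = 17*C/4 (w(f, C) = C*(-1 + 21/4) = C*(17/4) = 17*C/4)
w(P, (1 - 3)/(Q - 2))³ = (17*((1 - 3)/(4 - 2))/4)³ = (17*(-2/2)/4)³ = (17*(-2*½)/4)³ = ((17/4)*(-1))³ = (-17/4)³ = -4913/64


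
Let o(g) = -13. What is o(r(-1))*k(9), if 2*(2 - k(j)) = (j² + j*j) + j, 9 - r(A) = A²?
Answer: 2171/2 ≈ 1085.5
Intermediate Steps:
r(A) = 9 - A²
k(j) = 2 - j² - j/2 (k(j) = 2 - ((j² + j*j) + j)/2 = 2 - ((j² + j²) + j)/2 = 2 - (2*j² + j)/2 = 2 - (j + 2*j²)/2 = 2 + (-j² - j/2) = 2 - j² - j/2)
o(r(-1))*k(9) = -13*(2 - 1*9² - ½*9) = -13*(2 - 1*81 - 9/2) = -13*(2 - 81 - 9/2) = -13*(-167/2) = 2171/2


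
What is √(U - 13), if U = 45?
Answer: 4*√2 ≈ 5.6569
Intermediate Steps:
√(U - 13) = √(45 - 13) = √32 = 4*√2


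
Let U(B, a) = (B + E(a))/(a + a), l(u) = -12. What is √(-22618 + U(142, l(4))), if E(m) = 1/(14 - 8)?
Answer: I*√3257845/12 ≈ 150.41*I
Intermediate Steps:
E(m) = ⅙ (E(m) = 1/6 = ⅙)
U(B, a) = (⅙ + B)/(2*a) (U(B, a) = (B + ⅙)/(a + a) = (⅙ + B)/((2*a)) = (⅙ + B)*(1/(2*a)) = (⅙ + B)/(2*a))
√(-22618 + U(142, l(4))) = √(-22618 + (1/12)*(1 + 6*142)/(-12)) = √(-22618 + (1/12)*(-1/12)*(1 + 852)) = √(-22618 + (1/12)*(-1/12)*853) = √(-22618 - 853/144) = √(-3257845/144) = I*√3257845/12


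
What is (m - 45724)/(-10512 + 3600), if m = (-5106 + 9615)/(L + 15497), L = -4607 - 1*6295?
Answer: 210097271/31760640 ≈ 6.6150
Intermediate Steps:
L = -10902 (L = -4607 - 6295 = -10902)
m = 4509/4595 (m = (-5106 + 9615)/(-10902 + 15497) = 4509/4595 ≈ 0.98128)
(m - 45724)/(-10512 + 3600) = (4509/4595 - 45724)/(-10512 + 3600) = -210097271/4595/(-6912) = -210097271/4595*(-1/6912) = 210097271/31760640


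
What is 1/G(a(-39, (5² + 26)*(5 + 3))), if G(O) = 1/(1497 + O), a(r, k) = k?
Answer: 1905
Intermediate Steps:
1/G(a(-39, (5² + 26)*(5 + 3))) = 1/(1/(1497 + (5² + 26)*(5 + 3))) = 1/(1/(1497 + (25 + 26)*8)) = 1/(1/(1497 + 51*8)) = 1/(1/(1497 + 408)) = 1/(1/1905) = 1905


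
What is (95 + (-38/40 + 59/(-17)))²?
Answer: 948455209/115600 ≈ 8204.6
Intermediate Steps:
(95 + (-38/40 + 59/(-17)))² = (95 + (-38*1/40 + 59*(-1/17)))² = (95 + (-19/20 - 59/17))² = (95 - 1503/340)² = (30797/340)² = 948455209/115600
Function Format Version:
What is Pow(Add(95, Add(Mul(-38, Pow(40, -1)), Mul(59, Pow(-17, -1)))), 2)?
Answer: Rational(948455209, 115600) ≈ 8204.6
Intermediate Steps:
Pow(Add(95, Add(Mul(-38, Pow(40, -1)), Mul(59, Pow(-17, -1)))), 2) = Pow(Add(95, Add(Mul(-38, Rational(1, 40)), Mul(59, Rational(-1, 17)))), 2) = Pow(Add(95, Add(Rational(-19, 20), Rational(-59, 17))), 2) = Pow(Add(95, Rational(-1503, 340)), 2) = Pow(Rational(30797, 340), 2) = Rational(948455209, 115600)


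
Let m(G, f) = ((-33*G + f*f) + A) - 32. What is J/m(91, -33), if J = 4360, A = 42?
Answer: -545/238 ≈ -2.2899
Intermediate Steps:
m(G, f) = 10 + f² - 33*G (m(G, f) = ((-33*G + f*f) + 42) - 32 = ((-33*G + f²) + 42) - 32 = ((f² - 33*G) + 42) - 32 = (42 + f² - 33*G) - 32 = 10 + f² - 33*G)
J/m(91, -33) = 4360/(10 + (-33)² - 33*91) = 4360/(10 + 1089 - 3003) = 4360/(-1904) = 4360*(-1/1904) = -545/238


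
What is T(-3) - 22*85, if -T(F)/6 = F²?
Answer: -1924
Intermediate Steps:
T(F) = -6*F²
T(-3) - 22*85 = -6*(-3)² - 22*85 = -6*9 - 1870 = -54 - 1870 = -1924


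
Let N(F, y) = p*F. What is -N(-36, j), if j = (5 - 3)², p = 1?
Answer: 36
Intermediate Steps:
j = 4 (j = 2² = 4)
N(F, y) = F (N(F, y) = 1*F = F)
-N(-36, j) = -1*(-36) = 36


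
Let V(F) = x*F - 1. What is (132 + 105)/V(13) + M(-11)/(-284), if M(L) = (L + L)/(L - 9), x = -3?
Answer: -8419/1420 ≈ -5.9289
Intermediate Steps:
M(L) = 2*L/(-9 + L) (M(L) = (2*L)/(-9 + L) = 2*L/(-9 + L))
V(F) = -1 - 3*F (V(F) = -3*F - 1 = -1 - 3*F)
(132 + 105)/V(13) + M(-11)/(-284) = (132 + 105)/(-1 - 3*13) + (2*(-11)/(-9 - 11))/(-284) = 237/(-1 - 39) + (2*(-11)/(-20))*(-1/284) = 237/(-40) + (2*(-11)*(-1/20))*(-1/284) = 237*(-1/40) + (11/10)*(-1/284) = -237/40 - 11/2840 = -8419/1420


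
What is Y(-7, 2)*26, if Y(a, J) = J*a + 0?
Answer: -364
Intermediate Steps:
Y(a, J) = J*a
Y(-7, 2)*26 = (2*(-7))*26 = -14*26 = -364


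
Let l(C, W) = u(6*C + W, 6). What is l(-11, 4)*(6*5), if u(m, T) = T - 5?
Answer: 30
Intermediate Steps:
u(m, T) = -5 + T
l(C, W) = 1 (l(C, W) = -5 + 6 = 1)
l(-11, 4)*(6*5) = 1*(6*5) = 1*30 = 30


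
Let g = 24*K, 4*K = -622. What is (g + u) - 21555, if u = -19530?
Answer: -44817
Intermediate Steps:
K = -311/2 (K = (1/4)*(-622) = -311/2 ≈ -155.50)
g = -3732 (g = 24*(-311/2) = -3732)
(g + u) - 21555 = (-3732 - 19530) - 21555 = -23262 - 21555 = -44817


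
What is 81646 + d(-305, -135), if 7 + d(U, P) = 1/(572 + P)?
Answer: 35676244/437 ≈ 81639.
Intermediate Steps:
d(U, P) = -7 + 1/(572 + P)
81646 + d(-305, -135) = 81646 + (-4003 - 7*(-135))/(572 - 135) = 81646 + (-4003 + 945)/437 = 81646 + (1/437)*(-3058) = 81646 - 3058/437 = 35676244/437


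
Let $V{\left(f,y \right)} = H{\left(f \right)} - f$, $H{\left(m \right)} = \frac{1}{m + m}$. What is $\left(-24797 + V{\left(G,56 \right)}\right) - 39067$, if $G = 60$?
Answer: $- \frac{7670879}{120} \approx -63924.0$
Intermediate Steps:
$H{\left(m \right)} = \frac{1}{2 m}$
$V{\left(f,y \right)} = \frac{1}{2 f} - f$
$\left(-24797 + V{\left(G,56 \right)}\right) - 39067 = \left(-24797 + \left(\frac{1}{2 \cdot 60} - 60\right)\right) - 39067 = \left(-24797 + \left(\frac{1}{2} \cdot \frac{1}{60} - 60\right)\right) - 39067 = \left(-24797 + \left(\frac{1}{120} - 60\right)\right) - 39067 = \left(-24797 - \frac{7199}{120}\right) - 39067 = - \frac{2982839}{120} - 39067 = - \frac{7670879}{120}$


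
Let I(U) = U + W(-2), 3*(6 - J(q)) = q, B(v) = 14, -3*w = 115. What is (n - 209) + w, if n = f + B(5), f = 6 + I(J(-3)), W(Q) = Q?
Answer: -667/3 ≈ -222.33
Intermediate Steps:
w = -115/3 (w = -⅓*115 = -115/3 ≈ -38.333)
J(q) = 6 - q/3
I(U) = -2 + U (I(U) = U - 2 = -2 + U)
f = 11 (f = 6 + (-2 + (6 - ⅓*(-3))) = 6 + (-2 + (6 + 1)) = 6 + (-2 + 7) = 6 + 5 = 11)
n = 25 (n = 11 + 14 = 25)
(n - 209) + w = (25 - 209) - 115/3 = -184 - 115/3 = -667/3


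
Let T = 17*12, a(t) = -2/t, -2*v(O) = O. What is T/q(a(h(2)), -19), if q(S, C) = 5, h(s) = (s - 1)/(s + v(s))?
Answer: 204/5 ≈ 40.800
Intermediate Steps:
v(O) = -O/2
h(s) = 2*(-1 + s)/s (h(s) = (s - 1)/(s - s/2) = (-1 + s)/((s/2)) = (-1 + s)*(2/s) = 2*(-1 + s)/s)
T = 204
T/q(a(h(2)), -19) = 204/5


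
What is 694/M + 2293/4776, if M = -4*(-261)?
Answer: 475703/415512 ≈ 1.1449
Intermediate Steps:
M = 1044
694/M + 2293/4776 = 694/1044 + 2293/4776 = 694*(1/1044) + 2293*(1/4776) = 347/522 + 2293/4776 = 475703/415512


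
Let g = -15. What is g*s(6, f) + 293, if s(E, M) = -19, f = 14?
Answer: 578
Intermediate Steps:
g*s(6, f) + 293 = -15*(-19) + 293 = 285 + 293 = 578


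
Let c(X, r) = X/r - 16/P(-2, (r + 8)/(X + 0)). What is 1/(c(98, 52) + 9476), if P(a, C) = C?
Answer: 390/3686183 ≈ 0.00010580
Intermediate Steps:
c(X, r) = X/r - 16*X/(8 + r) (c(X, r) = X/r - 16*(X + 0)/(r + 8) = X/r - 16*X/(8 + r))
1/(c(98, 52) + 9476) = 1/(98*(8 - 15*52)/(52*(8 + 52)) + 9476) = 1/(98*(1/52)*(8 - 780)/60 + 9476) = 1/(98*(1/52)*(1/60)*(-772) + 9476) = 1/(-9457/390 + 9476) = 1/(3686183/390) = 390/3686183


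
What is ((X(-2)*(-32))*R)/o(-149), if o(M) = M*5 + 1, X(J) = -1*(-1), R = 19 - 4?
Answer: 20/31 ≈ 0.64516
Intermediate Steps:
R = 15
X(J) = 1
o(M) = 1 + 5*M (o(M) = 5*M + 1 = 1 + 5*M)
((X(-2)*(-32))*R)/o(-149) = ((1*(-32))*15)/(1 + 5*(-149)) = (-32*15)/(1 - 745) = -480/(-744) = -480*(-1/744) = 20/31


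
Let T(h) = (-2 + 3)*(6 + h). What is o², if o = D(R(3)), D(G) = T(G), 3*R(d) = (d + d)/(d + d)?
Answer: 361/9 ≈ 40.111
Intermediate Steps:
T(h) = 6 + h (T(h) = 1*(6 + h) = 6 + h)
R(d) = ⅓ (R(d) = ((d + d)/(d + d))/3 = ((2*d)/((2*d)))/3 = ((2*d)*(1/(2*d)))/3 = (⅓)*1 = ⅓)
D(G) = 6 + G
o = 19/3 (o = 6 + ⅓ = 19/3 ≈ 6.3333)
o² = (19/3)² = 361/9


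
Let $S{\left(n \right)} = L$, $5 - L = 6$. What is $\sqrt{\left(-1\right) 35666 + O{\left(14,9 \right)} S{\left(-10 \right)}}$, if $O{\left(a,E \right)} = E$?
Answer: $5 i \sqrt{1427} \approx 188.88 i$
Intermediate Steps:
$L = -1$ ($L = 5 - 6 = -1$)
$S{\left(n \right)} = -1$
$\sqrt{\left(-1\right) 35666 + O{\left(14,9 \right)} S{\left(-10 \right)}} = \sqrt{\left(-1\right) 35666 + 9 \left(-1\right)} = \sqrt{-35666 - 9} = \sqrt{-35675} = 5 i \sqrt{1427}$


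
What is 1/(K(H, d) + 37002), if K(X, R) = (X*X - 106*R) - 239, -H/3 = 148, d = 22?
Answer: 1/231567 ≈ 4.3184e-6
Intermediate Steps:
H = -444 (H = -3*148 = -444)
K(X, R) = -239 + X² - 106*R (K(X, R) = (X² - 106*R) - 239 = -239 + X² - 106*R)
1/(K(H, d) + 37002) = 1/((-239 + (-444)² - 106*22) + 37002) = 1/((-239 + 197136 - 2332) + 37002) = 1/(194565 + 37002) = 1/231567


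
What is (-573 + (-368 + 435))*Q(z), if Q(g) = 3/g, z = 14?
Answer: -759/7 ≈ -108.43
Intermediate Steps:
(-573 + (-368 + 435))*Q(z) = (-573 + (-368 + 435))*(3/14) = (-573 + 67)*(3*(1/14)) = -506*3/14 = -759/7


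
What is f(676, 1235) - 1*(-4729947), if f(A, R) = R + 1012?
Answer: 4732194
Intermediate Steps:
f(A, R) = 1012 + R
f(676, 1235) - 1*(-4729947) = (1012 + 1235) - 1*(-4729947) = 2247 + 4729947 = 4732194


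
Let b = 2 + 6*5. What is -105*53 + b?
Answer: -5533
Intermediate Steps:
b = 32 (b = 2 + 30 = 32)
-105*53 + b = -105*53 + 32 = -5565 + 32 = -5533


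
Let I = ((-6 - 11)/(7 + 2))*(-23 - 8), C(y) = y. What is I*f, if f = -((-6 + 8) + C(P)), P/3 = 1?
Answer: -2635/9 ≈ -292.78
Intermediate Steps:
P = 3 (P = 3*1 = 3)
I = 527/9 (I = -17/9*(-31) = 527/9 ≈ 58.556)
f = -5 (f = -((-6 + 8) + 3) = -(2 + 3) = -1*5 = -5)
I*f = (527/9)*(-5) = -2635/9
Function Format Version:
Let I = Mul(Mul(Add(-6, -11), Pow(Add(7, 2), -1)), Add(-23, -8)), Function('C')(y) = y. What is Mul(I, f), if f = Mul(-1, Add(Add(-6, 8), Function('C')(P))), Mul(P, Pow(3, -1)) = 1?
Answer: Rational(-2635, 9) ≈ -292.78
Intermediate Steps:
P = 3 (P = Mul(3, 1) = 3)
I = Rational(527, 9) (I = Mul(Mul(-17, Pow(9, -1)), -31) = Mul(Mul(-17, Rational(1, 9)), -31) = Mul(Rational(-17, 9), -31) = Rational(527, 9) ≈ 58.556)
f = -5 (f = Mul(-1, Add(Add(-6, 8), 3)) = Mul(-1, Add(2, 3)) = Mul(-1, 5) = -5)
Mul(I, f) = Mul(Rational(527, 9), -5) = Rational(-2635, 9)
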